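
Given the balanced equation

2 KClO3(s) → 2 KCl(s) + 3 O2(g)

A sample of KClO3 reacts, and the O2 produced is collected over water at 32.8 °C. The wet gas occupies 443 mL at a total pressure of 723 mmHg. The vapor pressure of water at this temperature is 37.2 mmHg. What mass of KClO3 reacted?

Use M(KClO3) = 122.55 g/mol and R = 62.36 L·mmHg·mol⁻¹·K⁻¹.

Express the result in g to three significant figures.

1.30 g

P(O2) = 723 − 37.2 = 685.8 mmHg
n(O2) = PV/RT = (685.8 × 0.4430) / (62.36 × 305.95) = 0.01592 mol
n(KClO3) = (2/3) × 0.01592 = 0.01061 mol
m(KClO3) = 0.01061 × 122.55 = 1.300 g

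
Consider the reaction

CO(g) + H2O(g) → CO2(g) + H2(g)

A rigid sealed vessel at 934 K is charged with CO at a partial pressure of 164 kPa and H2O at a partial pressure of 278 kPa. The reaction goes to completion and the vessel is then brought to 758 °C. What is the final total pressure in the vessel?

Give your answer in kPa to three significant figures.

488 kPa

At constant V, partial pressures at 934 K are proportional to moles, so apply stoichiometry directly to pressures.
P(H2O) required for 164 kPa of CO = (1/1) × 164 = 164.0 kPa; available 278 kPa, so CO is limiting.
P(H2O) remaining = 278 − (1/1) × 164 = 114.0 kPa
P(gaseous products) = (1+1)/1 × 164 = 328.0 kPa
P_total at 934 K = 114.0 + 328.0 = 442.0 kPa
Scaling to 758 °C: P = 442.0 × 1031.15/934 = 488.0 kPa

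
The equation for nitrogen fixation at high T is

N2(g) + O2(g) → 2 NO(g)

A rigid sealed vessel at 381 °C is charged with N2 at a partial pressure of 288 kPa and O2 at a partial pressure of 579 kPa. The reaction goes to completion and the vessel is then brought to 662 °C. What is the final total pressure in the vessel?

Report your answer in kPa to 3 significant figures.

1240 kPa

With V and T fixed, P_i ∝ n_i, so the mole ratios apply directly to partial pressures at 381 °C.
P(O2) required for 288 kPa of N2 = (1/1) × 288 = 288.0 kPa; available 579 kPa, so N2 is limiting.
P(O2) remaining = 579 − (1/1) × 288 = 291.0 kPa
P(gaseous products) = (2)/1 × 288 = 576.0 kPa
P_total at 381 °C = 291.0 + 576.0 = 867.0 kPa
Scaling to 662 °C: P = 867.0 × 935.15/654.15 = 1239 kPa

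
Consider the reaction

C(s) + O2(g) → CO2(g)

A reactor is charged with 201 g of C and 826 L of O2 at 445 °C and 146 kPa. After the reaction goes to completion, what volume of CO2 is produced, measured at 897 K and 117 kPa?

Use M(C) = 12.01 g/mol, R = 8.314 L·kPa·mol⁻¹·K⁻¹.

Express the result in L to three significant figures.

1070 L

n(C) = 201 / 12.01 = 16.74 mol
n(O2) = PV/RT = (146 × 826) / (8.314 × 718.15) = 20.20 mol
For 16.74 mol C, stoichiometry requires (1/1) × 16.74 = 16.74 mol O2; 20.20 mol is available, so C is limiting.
n(CO2) = (1/1) × 16.74 = 16.74 mol
V(CO2) = nRT/P = 16.74 × 8.314 × 897 / 117 = 1067 L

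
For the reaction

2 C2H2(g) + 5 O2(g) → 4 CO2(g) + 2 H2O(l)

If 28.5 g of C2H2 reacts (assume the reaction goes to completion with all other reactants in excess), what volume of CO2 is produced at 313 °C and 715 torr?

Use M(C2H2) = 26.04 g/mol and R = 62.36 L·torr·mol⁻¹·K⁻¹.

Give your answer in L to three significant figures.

n(C2H2) = 28.50 / 26.04 = 1.094 mol
n(CO2) = (4/2) × 1.094 = 2.188 mol
V = nRT/P = 2.188 × 62.36 × 586.15 / 715 = 111.9 L

112 L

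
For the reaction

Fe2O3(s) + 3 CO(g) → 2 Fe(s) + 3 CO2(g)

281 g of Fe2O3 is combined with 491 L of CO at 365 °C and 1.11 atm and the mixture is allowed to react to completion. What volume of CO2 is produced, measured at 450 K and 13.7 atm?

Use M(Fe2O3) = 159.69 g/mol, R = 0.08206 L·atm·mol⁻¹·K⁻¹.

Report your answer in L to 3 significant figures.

14.2 L

n(Fe2O3) = 281 / 159.69 = 1.760 mol
n(CO) = PV/RT = (1.11 × 491) / (0.08206 × 638.15) = 10.41 mol
For 1.760 mol Fe2O3, stoichiometry requires (3/1) × 1.760 = 5.280 mol CO; 10.41 mol is available, so Fe2O3 is limiting.
n(CO2) = (3/1) × 1.760 = 5.280 mol
V(CO2) = nRT/P = 5.280 × 0.08206 × 450 / 13.7 = 14.23 L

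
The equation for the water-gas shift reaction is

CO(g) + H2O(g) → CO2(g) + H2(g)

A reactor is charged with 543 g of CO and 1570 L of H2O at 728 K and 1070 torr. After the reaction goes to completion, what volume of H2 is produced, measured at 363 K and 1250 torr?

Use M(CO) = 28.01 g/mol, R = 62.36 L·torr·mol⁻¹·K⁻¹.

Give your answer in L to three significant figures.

n(CO) = 543 / 28.01 = 19.39 mol
n(H2O) = PV/RT = (1070 × 1570) / (62.36 × 728) = 37.00 mol
For 19.39 mol CO, stoichiometry requires (1/1) × 19.39 = 19.39 mol H2O; 37.00 mol is available, so CO is limiting.
n(H2) = (1/1) × 19.39 = 19.39 mol
V(H2) = nRT/P = 19.39 × 62.36 × 363 / 1250 = 351.1 L

351 L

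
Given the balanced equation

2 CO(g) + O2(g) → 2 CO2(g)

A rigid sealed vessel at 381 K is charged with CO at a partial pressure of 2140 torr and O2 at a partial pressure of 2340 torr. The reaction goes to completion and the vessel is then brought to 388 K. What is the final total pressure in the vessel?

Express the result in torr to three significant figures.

3470 torr

Because the vessel is rigid and T is held at 381 K, work the stoichiometry in partial pressures (P_i = n_iRT/V).
P(O2) required for 2140 torr of CO = (1/2) × 2140 = 1070 torr; available 2340 torr, so CO is limiting.
P(O2) remaining = 2340 − (1/2) × 2140 = 1270 torr
P(gaseous products) = (2)/2 × 2140 = 2140 torr
P_total at 381 K = 1270 + 2140 = 3410 torr
Scaling to 388 K: P = 3410 × 388/381 = 3473 torr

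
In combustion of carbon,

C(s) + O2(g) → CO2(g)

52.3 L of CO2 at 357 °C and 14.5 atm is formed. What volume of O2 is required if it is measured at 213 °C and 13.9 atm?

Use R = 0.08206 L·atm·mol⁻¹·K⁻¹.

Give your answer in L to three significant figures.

n(CO2) = PV/RT = (14.5 × 52.3) / (0.08206 × 630.15) = 14.67 mol
n(O2) = (1/1) × 14.67 = 14.67 mol
V = nRT/P = 14.67 × 0.08206 × 486.15 / 13.9 = 42.10 L

42.1 L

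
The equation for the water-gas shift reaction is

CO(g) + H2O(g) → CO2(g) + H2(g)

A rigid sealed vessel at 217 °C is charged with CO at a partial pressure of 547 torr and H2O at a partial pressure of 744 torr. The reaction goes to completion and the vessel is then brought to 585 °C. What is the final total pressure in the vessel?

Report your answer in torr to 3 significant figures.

Because the vessel is rigid and T is held at 217 °C, work the stoichiometry in partial pressures (P_i = n_iRT/V).
P(H2O) required for 547 torr of CO = (1/1) × 547 = 547.0 torr; available 744 torr, so CO is limiting.
P(H2O) remaining = 744 − (1/1) × 547 = 197.0 torr
P(gaseous products) = (1+1)/1 × 547 = 1094 torr
P_total at 217 °C = 197.0 + 1094 = 1291 torr
Scaling to 585 °C: P = 1291 × 858.15/490.15 = 2260 torr

2260 torr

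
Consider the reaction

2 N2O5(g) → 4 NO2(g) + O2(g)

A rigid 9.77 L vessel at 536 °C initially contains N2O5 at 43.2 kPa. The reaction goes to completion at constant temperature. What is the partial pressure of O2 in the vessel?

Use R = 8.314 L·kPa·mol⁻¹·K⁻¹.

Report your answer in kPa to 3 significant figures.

n(N2O5)₀ = PV/RT = (43.2 × 9.77) / (8.314 × 809.15) = 0.06274 mol
n(O2) = (1/2) × 0.06274 = 0.03137 mol
P(O2) = nRT/V = 0.03137 × 8.314 × 809.15 / 9.77 = 21.60 kPa

21.6 kPa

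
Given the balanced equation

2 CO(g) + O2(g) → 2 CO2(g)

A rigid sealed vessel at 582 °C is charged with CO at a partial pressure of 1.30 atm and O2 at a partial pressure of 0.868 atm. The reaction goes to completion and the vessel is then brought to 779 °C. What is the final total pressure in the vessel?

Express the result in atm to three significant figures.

1.87 atm

At constant V, partial pressures at 582 °C are proportional to moles, so apply stoichiometry directly to pressures.
P(O2) required for 1.30 atm of CO = (1/2) × 1.30 = 0.6500 atm; available 0.868 atm, so CO is limiting.
P(O2) remaining = 0.868 − (1/2) × 1.30 = 0.2180 atm
P(gaseous products) = (2)/2 × 1.30 = 1.300 atm
P_total at 582 °C = 0.2180 + 1.300 = 1.518 atm
Scaling to 779 °C: P = 1.518 × 1052.15/855.15 = 1.868 atm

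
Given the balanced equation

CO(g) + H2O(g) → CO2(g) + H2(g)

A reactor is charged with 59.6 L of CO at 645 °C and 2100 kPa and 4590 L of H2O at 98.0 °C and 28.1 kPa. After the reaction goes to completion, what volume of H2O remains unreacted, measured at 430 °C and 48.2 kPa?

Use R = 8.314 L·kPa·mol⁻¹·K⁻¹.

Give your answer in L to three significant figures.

n(CO) = PV/RT = (2100 × 59.6) / (8.314 × 918.15) = 16.40 mol
n(H2O) = PV/RT = (28.1 × 4590) / (8.314 × 371.15) = 41.80 mol
For 16.40 mol CO, stoichiometry requires (1/1) × 16.40 = 16.40 mol H2O; 41.80 mol is available, so CO is limiting.
n(H2O) consumed = (1/1) × 16.40 = 16.40 mol; remaining = 41.80 − 16.40 = 25.40 mol
V(H2O) = nRT/P = 25.40 × 8.314 × 703.15 / 48.2 = 3081 L

3080 L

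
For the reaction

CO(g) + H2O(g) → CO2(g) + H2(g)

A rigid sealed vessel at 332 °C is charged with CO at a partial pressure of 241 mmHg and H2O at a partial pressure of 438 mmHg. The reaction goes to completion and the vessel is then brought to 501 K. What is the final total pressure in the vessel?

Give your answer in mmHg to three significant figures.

562 mmHg

Because the vessel is rigid and T is held at 332 °C, work the stoichiometry in partial pressures (P_i = n_iRT/V).
P(H2O) required for 241 mmHg of CO = (1/1) × 241 = 241.0 mmHg; available 438 mmHg, so CO is limiting.
P(H2O) remaining = 438 − (1/1) × 241 = 197.0 mmHg
P(gaseous products) = (1+1)/1 × 241 = 482.0 mmHg
P_total at 332 °C = 197.0 + 482.0 = 679.0 mmHg
Scaling to 501 K: P = 679.0 × 501/605.15 = 562.1 mmHg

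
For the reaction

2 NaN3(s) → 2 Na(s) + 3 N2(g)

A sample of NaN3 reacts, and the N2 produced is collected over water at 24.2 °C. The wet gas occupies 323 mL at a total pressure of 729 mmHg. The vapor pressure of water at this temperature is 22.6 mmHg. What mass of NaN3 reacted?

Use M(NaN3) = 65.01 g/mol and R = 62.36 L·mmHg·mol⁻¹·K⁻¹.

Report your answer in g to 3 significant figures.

P(N2) = 729 − 22.6 = 706.4 mmHg
n(N2) = PV/RT = (706.4 × 0.3230) / (62.36 × 297.35) = 0.01230 mol
n(NaN3) = (2/3) × 0.01230 = 0.008200 mol
m(NaN3) = 0.008200 × 65.01 = 0.5331 g

0.533 g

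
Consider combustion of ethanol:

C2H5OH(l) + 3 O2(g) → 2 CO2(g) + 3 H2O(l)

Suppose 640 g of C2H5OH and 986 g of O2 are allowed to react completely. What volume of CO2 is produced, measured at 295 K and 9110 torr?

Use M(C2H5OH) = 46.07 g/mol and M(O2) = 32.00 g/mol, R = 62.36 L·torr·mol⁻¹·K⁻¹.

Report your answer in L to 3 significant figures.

n(C2H5OH) = 640 / 46.07 = 13.89 mol
n(O2) = 986 / 32.00 = 30.81 mol
For 13.89 mol C2H5OH, stoichiometry requires (3/1) × 13.89 = 41.67 mol O2; 30.81 mol is available, so O2 is limiting.
n(CO2) = (2/3) × 30.81 = 20.54 mol
V(CO2) = nRT/P = 20.54 × 62.36 × 295 / 9110 = 41.48 L

41.5 L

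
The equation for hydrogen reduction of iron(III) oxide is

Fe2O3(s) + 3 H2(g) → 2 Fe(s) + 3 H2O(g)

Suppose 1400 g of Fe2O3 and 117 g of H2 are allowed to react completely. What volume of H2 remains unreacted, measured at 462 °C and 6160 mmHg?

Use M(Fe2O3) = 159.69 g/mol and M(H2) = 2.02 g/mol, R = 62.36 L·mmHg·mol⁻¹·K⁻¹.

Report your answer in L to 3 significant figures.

n(Fe2O3) = 1400 / 159.69 = 8.767 mol
n(H2) = 117 / 2.02 = 57.92 mol
For 8.767 mol Fe2O3, stoichiometry requires (3/1) × 8.767 = 26.30 mol H2; 57.92 mol is available, so Fe2O3 is limiting.
n(H2) consumed = (3/1) × 8.767 = 26.30 mol; remaining = 57.92 − 26.30 = 31.62 mol
V(H2) = nRT/P = 31.62 × 62.36 × 735.15 / 6160 = 235.3 L

235 L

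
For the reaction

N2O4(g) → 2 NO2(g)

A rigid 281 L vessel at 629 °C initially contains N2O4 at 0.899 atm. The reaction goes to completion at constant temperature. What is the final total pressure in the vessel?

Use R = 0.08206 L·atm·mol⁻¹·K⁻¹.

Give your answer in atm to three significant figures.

Since T and V are fixed, P_final/P_initial = n_final/n_initial = 2/1.
P_final = (2/1) × 0.899 = 1.798 atm

1.80 atm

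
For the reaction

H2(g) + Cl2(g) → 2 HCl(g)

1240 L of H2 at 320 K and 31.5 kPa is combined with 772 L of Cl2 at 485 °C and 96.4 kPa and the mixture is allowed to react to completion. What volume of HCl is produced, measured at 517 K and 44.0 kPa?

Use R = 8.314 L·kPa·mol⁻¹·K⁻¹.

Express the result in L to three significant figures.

2310 L

n(H2) = PV/RT = (31.5 × 1240) / (8.314 × 320) = 14.68 mol
n(Cl2) = PV/RT = (96.4 × 772) / (8.314 × 758.15) = 11.81 mol
For 14.68 mol H2, stoichiometry requires (1/1) × 14.68 = 14.68 mol Cl2; 11.81 mol is available, so Cl2 is limiting.
n(HCl) = (2/1) × 11.81 = 23.62 mol
V(HCl) = nRT/P = 23.62 × 8.314 × 517 / 44.0 = 2307 L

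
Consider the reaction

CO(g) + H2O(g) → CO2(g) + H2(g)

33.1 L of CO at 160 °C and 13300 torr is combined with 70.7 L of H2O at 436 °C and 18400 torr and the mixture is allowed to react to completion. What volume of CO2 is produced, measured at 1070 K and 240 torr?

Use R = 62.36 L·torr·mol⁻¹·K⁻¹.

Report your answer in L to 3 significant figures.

4530 L

n(CO) = PV/RT = (13300 × 33.1) / (62.36 × 433.15) = 16.30 mol
n(H2O) = PV/RT = (18400 × 70.7) / (62.36 × 709.15) = 29.42 mol
For 16.30 mol CO, stoichiometry requires (1/1) × 16.30 = 16.30 mol H2O; 29.42 mol is available, so CO is limiting.
n(CO2) = (1/1) × 16.30 = 16.30 mol
V(CO2) = nRT/P = 16.30 × 62.36 × 1070 / 240 = 4532 L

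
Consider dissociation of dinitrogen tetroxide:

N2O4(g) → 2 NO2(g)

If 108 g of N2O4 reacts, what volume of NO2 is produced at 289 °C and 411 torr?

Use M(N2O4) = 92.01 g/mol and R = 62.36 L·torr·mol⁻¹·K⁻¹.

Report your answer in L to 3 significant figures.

200 L

n(N2O4) = 108.0 / 92.01 = 1.174 mol
n(NO2) = (2/1) × 1.174 = 2.348 mol
V = nRT/P = 2.348 × 62.36 × 562.15 / 411 = 200.3 L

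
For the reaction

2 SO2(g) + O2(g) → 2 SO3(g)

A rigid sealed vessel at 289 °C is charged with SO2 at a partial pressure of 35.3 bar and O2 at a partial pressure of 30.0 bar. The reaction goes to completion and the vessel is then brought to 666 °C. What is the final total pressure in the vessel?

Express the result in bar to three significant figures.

Because the vessel is rigid and T is held at 289 °C, work the stoichiometry in partial pressures (P_i = n_iRT/V).
P(O2) required for 35.3 bar of SO2 = (1/2) × 35.3 = 17.65 bar; available 30.0 bar, so SO2 is limiting.
P(O2) remaining = 30.0 − (1/2) × 35.3 = 12.35 bar
P(gaseous products) = (2)/2 × 35.3 = 35.30 bar
P_total at 289 °C = 12.35 + 35.30 = 47.65 bar
Scaling to 666 °C: P = 47.65 × 939.15/562.15 = 79.61 bar

79.6 bar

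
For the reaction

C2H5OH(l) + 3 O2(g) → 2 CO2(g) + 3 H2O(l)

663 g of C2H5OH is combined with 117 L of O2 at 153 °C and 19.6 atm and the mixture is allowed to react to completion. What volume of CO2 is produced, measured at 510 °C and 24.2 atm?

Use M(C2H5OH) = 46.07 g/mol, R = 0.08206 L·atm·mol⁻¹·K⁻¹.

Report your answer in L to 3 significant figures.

n(C2H5OH) = 663 / 46.07 = 14.39 mol
n(O2) = PV/RT = (19.6 × 117) / (0.08206 × 426.15) = 65.58 mol
For 14.39 mol C2H5OH, stoichiometry requires (3/1) × 14.39 = 43.17 mol O2; 65.58 mol is available, so C2H5OH is limiting.
n(CO2) = (2/1) × 14.39 = 28.78 mol
V(CO2) = nRT/P = 28.78 × 0.08206 × 783.15 / 24.2 = 76.43 L

76.4 L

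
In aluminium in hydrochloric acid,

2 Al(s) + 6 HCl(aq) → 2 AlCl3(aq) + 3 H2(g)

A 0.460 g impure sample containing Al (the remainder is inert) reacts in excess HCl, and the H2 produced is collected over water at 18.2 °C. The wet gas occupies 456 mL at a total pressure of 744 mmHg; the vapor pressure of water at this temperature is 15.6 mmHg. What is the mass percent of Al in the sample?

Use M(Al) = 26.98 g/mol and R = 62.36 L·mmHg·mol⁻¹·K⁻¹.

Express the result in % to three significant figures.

71.5 %

P(H2) = 744 − 15.6 = 728.4 mmHg
n(H2) = PV/RT = (728.4 × 0.4560) / (62.36 × 291.35) = 0.01828 mol
n(Al) = (2/3) × 0.01828 = 0.01219 mol
m(Al) = 0.01219 × 26.98 = 0.3289 g
%Al = 0.3289 / 0.460 × 100 = 71.50%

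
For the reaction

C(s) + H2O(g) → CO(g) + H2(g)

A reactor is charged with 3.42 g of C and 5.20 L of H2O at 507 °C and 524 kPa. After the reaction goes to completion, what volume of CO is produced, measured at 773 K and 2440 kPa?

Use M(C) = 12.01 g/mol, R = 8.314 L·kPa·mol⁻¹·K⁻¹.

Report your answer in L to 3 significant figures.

n(C) = 3.42 / 12.01 = 0.2848 mol
n(H2O) = PV/RT = (524 × 5.20) / (8.314 × 780.15) = 0.4201 mol
For 0.2848 mol C, stoichiometry requires (1/1) × 0.2848 = 0.2848 mol H2O; 0.4201 mol is available, so C is limiting.
n(CO) = (1/1) × 0.2848 = 0.2848 mol
V(CO) = nRT/P = 0.2848 × 8.314 × 773 / 2440 = 0.7501 L

0.750 L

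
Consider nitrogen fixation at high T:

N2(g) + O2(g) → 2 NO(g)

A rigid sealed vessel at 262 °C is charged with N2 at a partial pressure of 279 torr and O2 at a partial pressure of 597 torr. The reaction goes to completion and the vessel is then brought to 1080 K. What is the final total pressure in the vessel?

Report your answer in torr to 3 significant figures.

Because the vessel is rigid and T is held at 262 °C, work the stoichiometry in partial pressures (P_i = n_iRT/V).
P(O2) required for 279 torr of N2 = (1/1) × 279 = 279.0 torr; available 597 torr, so N2 is limiting.
P(O2) remaining = 597 − (1/1) × 279 = 318.0 torr
P(gaseous products) = (2)/1 × 279 = 558.0 torr
P_total at 262 °C = 318.0 + 558.0 = 876.0 torr
Scaling to 1080 K: P = 876.0 × 1080/535.15 = 1768 torr

1770 torr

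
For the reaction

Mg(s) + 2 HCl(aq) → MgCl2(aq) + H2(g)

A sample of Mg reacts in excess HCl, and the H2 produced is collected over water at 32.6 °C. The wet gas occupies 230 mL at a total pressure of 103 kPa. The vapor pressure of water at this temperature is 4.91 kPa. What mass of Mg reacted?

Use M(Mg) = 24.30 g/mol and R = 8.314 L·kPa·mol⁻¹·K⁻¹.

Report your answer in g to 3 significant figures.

0.216 g

P(H2) = 103 − 4.91 = 98.09 kPa
n(H2) = PV/RT = (98.09 × 0.2300) / (8.314 × 305.75) = 0.008875 mol
n(Mg) = (1/1) × 0.008875 = 0.008875 mol
m(Mg) = 0.008875 × 24.30 = 0.2157 g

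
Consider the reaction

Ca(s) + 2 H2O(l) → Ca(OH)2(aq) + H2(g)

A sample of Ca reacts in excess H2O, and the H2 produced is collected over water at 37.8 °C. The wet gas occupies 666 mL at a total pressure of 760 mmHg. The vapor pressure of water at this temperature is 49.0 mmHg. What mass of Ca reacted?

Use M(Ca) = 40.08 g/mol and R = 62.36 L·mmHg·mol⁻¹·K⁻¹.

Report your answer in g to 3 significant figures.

P(H2) = 760 − 49.0 = 711.0 mmHg
n(H2) = PV/RT = (711.0 × 0.6660) / (62.36 × 310.95) = 0.02442 mol
n(Ca) = (1/1) × 0.02442 = 0.02442 mol
m(Ca) = 0.02442 × 40.08 = 0.9788 g

0.979 g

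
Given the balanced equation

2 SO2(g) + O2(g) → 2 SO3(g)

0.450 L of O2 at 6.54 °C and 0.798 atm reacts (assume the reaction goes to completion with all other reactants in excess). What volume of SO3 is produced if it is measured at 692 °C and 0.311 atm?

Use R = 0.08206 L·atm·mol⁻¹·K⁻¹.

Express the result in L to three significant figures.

7.97 L

n(O2) = PV/RT = (0.798 × 0.450) / (0.08206 × 279.69) = 0.01565 mol
n(SO3) = (2/1) × 0.01565 = 0.03130 mol
V = nRT/P = 0.03130 × 0.08206 × 965.15 / 0.311 = 7.971 L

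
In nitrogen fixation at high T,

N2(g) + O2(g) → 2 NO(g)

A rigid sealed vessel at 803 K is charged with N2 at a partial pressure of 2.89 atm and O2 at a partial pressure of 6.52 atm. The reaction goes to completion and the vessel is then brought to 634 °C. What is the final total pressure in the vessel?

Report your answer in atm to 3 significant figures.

10.6 atm

At constant V, partial pressures at 803 K are proportional to moles, so apply stoichiometry directly to pressures.
P(O2) required for 2.89 atm of N2 = (1/1) × 2.89 = 2.890 atm; available 6.52 atm, so N2 is limiting.
P(O2) remaining = 6.52 − (1/1) × 2.89 = 3.630 atm
P(gaseous products) = (2)/1 × 2.89 = 5.780 atm
P_total at 803 K = 3.630 + 5.780 = 9.410 atm
Scaling to 634 °C: P = 9.410 × 907.15/803 = 10.63 atm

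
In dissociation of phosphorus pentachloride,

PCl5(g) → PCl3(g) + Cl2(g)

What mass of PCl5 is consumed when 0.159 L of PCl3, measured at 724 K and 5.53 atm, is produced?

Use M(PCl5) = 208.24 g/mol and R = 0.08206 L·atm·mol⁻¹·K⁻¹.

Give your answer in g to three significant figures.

3.08 g

n(PCl3) = PV/RT = (5.53 × 0.159) / (0.08206 × 724) = 0.01480 mol
n(PCl5) = (1/1) × 0.01480 = 0.01480 mol
m(PCl5) = 0.01480 × 208.24 = 3.082 g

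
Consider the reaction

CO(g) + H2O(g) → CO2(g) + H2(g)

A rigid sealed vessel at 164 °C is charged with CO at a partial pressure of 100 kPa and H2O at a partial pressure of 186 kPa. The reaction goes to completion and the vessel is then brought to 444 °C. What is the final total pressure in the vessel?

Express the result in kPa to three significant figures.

With V and T fixed, P_i ∝ n_i, so the mole ratios apply directly to partial pressures at 164 °C.
P(H2O) required for 100 kPa of CO = (1/1) × 100 = 100.0 kPa; available 186 kPa, so CO is limiting.
P(H2O) remaining = 186 − (1/1) × 100 = 86.00 kPa
P(gaseous products) = (1+1)/1 × 100 = 200.0 kPa
P_total at 164 °C = 86.00 + 200.0 = 286.0 kPa
Scaling to 444 °C: P = 286.0 × 717.15/437.15 = 469.2 kPa

469 kPa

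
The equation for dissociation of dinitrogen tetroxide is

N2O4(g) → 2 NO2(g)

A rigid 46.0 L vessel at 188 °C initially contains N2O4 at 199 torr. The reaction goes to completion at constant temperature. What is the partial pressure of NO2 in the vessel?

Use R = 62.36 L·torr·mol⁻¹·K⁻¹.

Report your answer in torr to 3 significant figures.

398 torr

n(N2O4)₀ = PV/RT = (199 × 46.0) / (62.36 × 461.15) = 0.3183 mol
n(NO2) = (2/1) × 0.3183 = 0.6366 mol
P(NO2) = nRT/V = 0.6366 × 62.36 × 461.15 / 46.0 = 398.0 torr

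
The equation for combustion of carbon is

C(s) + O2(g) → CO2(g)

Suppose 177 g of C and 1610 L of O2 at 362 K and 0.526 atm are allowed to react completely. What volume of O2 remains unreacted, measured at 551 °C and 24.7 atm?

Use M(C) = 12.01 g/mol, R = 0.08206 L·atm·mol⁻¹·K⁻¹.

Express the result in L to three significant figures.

37.7 L

n(C) = 177 / 12.01 = 14.74 mol
n(O2) = PV/RT = (0.526 × 1610) / (0.08206 × 362) = 28.51 mol
For 14.74 mol C, stoichiometry requires (1/1) × 14.74 = 14.74 mol O2; 28.51 mol is available, so C is limiting.
n(O2) consumed = (1/1) × 14.74 = 14.74 mol; remaining = 28.51 − 14.74 = 13.77 mol
V(O2) = nRT/P = 13.77 × 0.08206 × 824.15 / 24.7 = 37.70 L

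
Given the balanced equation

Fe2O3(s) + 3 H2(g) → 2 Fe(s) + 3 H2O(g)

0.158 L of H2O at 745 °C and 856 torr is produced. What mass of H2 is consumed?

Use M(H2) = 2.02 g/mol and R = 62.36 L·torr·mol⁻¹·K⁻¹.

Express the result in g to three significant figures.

n(H2O) = PV/RT = (856 × 0.158) / (62.36 × 1018.15) = 0.002130 mol
n(H2) = (3/3) × 0.002130 = 0.002130 mol
m(H2) = 0.002130 × 2.02 = 0.004303 g

0.00430 g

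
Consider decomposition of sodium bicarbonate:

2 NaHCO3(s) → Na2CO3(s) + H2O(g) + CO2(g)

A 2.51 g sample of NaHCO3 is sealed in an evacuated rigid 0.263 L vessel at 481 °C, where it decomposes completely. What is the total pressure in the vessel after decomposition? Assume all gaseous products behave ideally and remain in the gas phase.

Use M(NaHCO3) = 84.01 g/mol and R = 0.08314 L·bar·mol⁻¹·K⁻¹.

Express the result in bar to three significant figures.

n(NaHCO3) = 2.51 / 84.01 = 0.02988 mol
n(gas produced) = (2/2) × 0.02988 = 0.02988 mol
P = nRT/V = 0.02988 × 0.08314 × 754.15 / 0.263 = 7.123 bar

7.12 bar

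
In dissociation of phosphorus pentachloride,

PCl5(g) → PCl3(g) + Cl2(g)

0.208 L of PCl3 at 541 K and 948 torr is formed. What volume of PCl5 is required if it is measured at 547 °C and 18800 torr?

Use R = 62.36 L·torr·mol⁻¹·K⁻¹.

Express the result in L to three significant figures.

n(PCl3) = PV/RT = (948 × 0.208) / (62.36 × 541) = 0.005845 mol
n(PCl5) = (1/1) × 0.005845 = 0.005845 mol
V = nRT/P = 0.005845 × 62.36 × 820.15 / 18800 = 0.01590 L

0.0159 L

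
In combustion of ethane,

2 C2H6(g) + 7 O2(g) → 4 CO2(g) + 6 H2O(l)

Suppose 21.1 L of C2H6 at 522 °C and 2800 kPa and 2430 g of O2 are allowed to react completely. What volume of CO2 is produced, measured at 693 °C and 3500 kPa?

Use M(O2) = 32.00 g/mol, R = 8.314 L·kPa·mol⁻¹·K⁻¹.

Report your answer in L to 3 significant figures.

41.0 L

n(C2H6) = PV/RT = (2800 × 21.1) / (8.314 × 795.15) = 8.937 mol
n(O2) = 2430 / 32.00 = 75.94 mol
For 8.937 mol C2H6, stoichiometry requires (7/2) × 8.937 = 31.28 mol O2; 75.94 mol is available, so C2H6 is limiting.
n(CO2) = (4/2) × 8.937 = 17.87 mol
V(CO2) = nRT/P = 17.87 × 8.314 × 966.15 / 3500 = 41.01 L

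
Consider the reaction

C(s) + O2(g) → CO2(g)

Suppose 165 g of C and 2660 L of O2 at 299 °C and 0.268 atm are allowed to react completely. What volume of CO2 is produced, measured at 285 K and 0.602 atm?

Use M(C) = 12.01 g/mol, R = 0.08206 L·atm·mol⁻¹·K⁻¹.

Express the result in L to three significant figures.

534 L

n(C) = 165 / 12.01 = 13.74 mol
n(O2) = PV/RT = (0.268 × 2660) / (0.08206 × 572.15) = 15.18 mol
For 13.74 mol C, stoichiometry requires (1/1) × 13.74 = 13.74 mol O2; 15.18 mol is available, so C is limiting.
n(CO2) = (1/1) × 13.74 = 13.74 mol
V(CO2) = nRT/P = 13.74 × 0.08206 × 285 / 0.602 = 533.8 L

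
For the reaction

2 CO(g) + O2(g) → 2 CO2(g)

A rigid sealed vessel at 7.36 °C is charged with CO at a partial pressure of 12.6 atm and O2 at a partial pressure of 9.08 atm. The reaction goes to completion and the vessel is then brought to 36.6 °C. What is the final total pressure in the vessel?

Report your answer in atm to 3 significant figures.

17.0 atm

At constant V, partial pressures at 7.36 °C are proportional to moles, so apply stoichiometry directly to pressures.
P(O2) required for 12.6 atm of CO = (1/2) × 12.6 = 6.300 atm; available 9.08 atm, so CO is limiting.
P(O2) remaining = 9.08 − (1/2) × 12.6 = 2.780 atm
P(gaseous products) = (2)/2 × 12.6 = 12.60 atm
P_total at 7.36 °C = 2.780 + 12.60 = 15.38 atm
Scaling to 36.6 °C: P = 15.38 × 309.75/280.51 = 16.98 atm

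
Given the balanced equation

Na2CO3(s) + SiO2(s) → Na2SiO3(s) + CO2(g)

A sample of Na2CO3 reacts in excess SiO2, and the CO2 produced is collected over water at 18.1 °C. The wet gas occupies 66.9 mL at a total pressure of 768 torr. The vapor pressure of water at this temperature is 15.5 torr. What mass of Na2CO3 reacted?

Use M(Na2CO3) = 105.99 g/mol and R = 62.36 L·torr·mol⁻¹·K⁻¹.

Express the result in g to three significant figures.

0.294 g

P(CO2) = 768 − 15.5 = 752.5 torr
n(CO2) = PV/RT = (752.5 × 0.06690) / (62.36 × 291.25) = 0.002772 mol
n(Na2CO3) = (1/1) × 0.002772 = 0.002772 mol
m(Na2CO3) = 0.002772 × 105.99 = 0.2938 g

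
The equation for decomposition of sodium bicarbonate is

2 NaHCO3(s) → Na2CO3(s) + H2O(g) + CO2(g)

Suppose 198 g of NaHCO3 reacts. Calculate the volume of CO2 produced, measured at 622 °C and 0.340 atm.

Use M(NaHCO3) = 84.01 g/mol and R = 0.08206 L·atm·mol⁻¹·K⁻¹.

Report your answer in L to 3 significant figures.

n(NaHCO3) = 198.0 / 84.01 = 2.357 mol
n(CO2) = (1/2) × 2.357 = 1.179 mol
V = nRT/P = 1.179 × 0.08206 × 895.15 / 0.340 = 254.7 L

255 L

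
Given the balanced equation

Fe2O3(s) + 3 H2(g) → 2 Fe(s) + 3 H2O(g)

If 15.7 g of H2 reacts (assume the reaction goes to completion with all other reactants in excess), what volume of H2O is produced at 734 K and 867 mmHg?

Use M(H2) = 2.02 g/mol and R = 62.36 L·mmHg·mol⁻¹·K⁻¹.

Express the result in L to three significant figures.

410 L

n(H2) = 15.70 / 2.02 = 7.772 mol
n(H2O) = (3/3) × 7.772 = 7.772 mol
V = nRT/P = 7.772 × 62.36 × 734 / 867 = 410.3 L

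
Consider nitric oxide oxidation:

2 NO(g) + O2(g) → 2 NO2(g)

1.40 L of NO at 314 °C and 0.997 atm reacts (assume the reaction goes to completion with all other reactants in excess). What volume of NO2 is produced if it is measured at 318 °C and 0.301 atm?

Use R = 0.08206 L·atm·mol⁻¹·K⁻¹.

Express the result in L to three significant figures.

4.67 L

n(NO) = PV/RT = (0.997 × 1.40) / (0.08206 × 587.15) = 0.02897 mol
n(NO2) = (2/2) × 0.02897 = 0.02897 mol
V = nRT/P = 0.02897 × 0.08206 × 591.15 / 0.301 = 4.669 L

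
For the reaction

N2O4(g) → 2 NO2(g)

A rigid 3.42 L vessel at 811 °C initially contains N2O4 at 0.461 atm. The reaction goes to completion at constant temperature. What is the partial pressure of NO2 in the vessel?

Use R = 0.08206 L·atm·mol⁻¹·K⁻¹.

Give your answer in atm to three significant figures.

0.922 atm

n(N2O4)₀ = PV/RT = (0.461 × 3.42) / (0.08206 × 1084.15) = 0.01772 mol
n(NO2) = (2/1) × 0.01772 = 0.03544 mol
P(NO2) = nRT/V = 0.03544 × 0.08206 × 1084.15 / 3.42 = 0.9219 atm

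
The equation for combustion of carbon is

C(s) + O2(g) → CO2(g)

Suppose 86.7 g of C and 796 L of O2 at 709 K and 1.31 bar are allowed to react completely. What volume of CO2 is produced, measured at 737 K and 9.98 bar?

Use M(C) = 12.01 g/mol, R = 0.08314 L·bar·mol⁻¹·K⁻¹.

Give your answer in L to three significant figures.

n(C) = 86.7 / 12.01 = 7.219 mol
n(O2) = PV/RT = (1.31 × 796) / (0.08314 × 709) = 17.69 mol
For 7.219 mol C, stoichiometry requires (1/1) × 7.219 = 7.219 mol O2; 17.69 mol is available, so C is limiting.
n(CO2) = (1/1) × 7.219 = 7.219 mol
V(CO2) = nRT/P = 7.219 × 0.08314 × 737 / 9.98 = 44.32 L

44.3 L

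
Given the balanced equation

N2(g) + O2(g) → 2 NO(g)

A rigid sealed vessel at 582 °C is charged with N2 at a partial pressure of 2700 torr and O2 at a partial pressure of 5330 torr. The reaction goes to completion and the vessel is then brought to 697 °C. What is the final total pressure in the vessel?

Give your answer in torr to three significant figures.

With V and T fixed, P_i ∝ n_i, so the mole ratios apply directly to partial pressures at 582 °C.
P(O2) required for 2700 torr of N2 = (1/1) × 2700 = 2700 torr; available 5330 torr, so N2 is limiting.
P(O2) remaining = 5330 − (1/1) × 2700 = 2630 torr
P(gaseous products) = (2)/1 × 2700 = 5400 torr
P_total at 582 °C = 2630 + 5400 = 8030 torr
Scaling to 697 °C: P = 8030 × 970.15/855.15 = 9110 torr

9110 torr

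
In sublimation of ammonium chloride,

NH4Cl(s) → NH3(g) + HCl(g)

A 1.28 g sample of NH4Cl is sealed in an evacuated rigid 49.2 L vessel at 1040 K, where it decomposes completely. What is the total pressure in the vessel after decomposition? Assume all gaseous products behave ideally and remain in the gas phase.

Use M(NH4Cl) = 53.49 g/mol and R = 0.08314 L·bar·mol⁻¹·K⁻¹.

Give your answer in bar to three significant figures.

0.0841 bar

n(NH4Cl) = 1.28 / 53.49 = 0.02393 mol
n(gas produced) = (2/1) × 0.02393 = 0.04786 mol
P = nRT/V = 0.04786 × 0.08314 × 1040 / 49.2 = 0.08411 bar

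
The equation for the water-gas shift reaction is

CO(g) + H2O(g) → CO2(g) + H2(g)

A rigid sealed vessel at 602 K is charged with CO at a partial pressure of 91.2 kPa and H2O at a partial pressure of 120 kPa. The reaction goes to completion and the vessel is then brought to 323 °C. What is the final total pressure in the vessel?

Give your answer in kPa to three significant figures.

At constant V, partial pressures at 602 K are proportional to moles, so apply stoichiometry directly to pressures.
P(H2O) required for 91.2 kPa of CO = (1/1) × 91.2 = 91.20 kPa; available 120 kPa, so CO is limiting.
P(H2O) remaining = 120 − (1/1) × 91.2 = 28.80 kPa
P(gaseous products) = (1+1)/1 × 91.2 = 182.4 kPa
P_total at 602 K = 28.80 + 182.4 = 211.2 kPa
Scaling to 323 °C: P = 211.2 × 596.15/602 = 209.1 kPa

209 kPa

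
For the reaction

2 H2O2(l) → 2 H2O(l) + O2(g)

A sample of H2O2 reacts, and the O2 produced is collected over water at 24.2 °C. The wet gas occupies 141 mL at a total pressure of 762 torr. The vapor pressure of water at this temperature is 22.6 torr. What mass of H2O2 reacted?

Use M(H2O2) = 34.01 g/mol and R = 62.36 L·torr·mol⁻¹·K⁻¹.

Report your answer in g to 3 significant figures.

P(O2) = 762 − 22.6 = 739.4 torr
n(O2) = PV/RT = (739.4 × 0.1410) / (62.36 × 297.35) = 0.005622 mol
n(H2O2) = (2/1) × 0.005622 = 0.01124 mol
m(H2O2) = 0.01124 × 34.01 = 0.3823 g

0.382 g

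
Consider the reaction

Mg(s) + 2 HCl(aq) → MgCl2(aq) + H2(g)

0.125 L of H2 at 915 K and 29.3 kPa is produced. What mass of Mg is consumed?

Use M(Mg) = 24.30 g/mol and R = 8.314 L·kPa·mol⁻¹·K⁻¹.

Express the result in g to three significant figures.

n(H2) = PV/RT = (29.3 × 0.125) / (8.314 × 915) = 0.0004814 mol
n(Mg) = (1/1) × 0.0004814 = 0.0004814 mol
m(Mg) = 0.0004814 × 24.30 = 0.01170 g

0.0117 g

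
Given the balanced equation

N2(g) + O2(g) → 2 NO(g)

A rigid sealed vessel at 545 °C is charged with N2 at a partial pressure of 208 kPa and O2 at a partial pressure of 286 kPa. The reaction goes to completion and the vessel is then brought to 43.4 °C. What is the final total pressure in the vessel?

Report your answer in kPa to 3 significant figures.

At constant V, partial pressures at 545 °C are proportional to moles, so apply stoichiometry directly to pressures.
P(O2) required for 208 kPa of N2 = (1/1) × 208 = 208.0 kPa; available 286 kPa, so N2 is limiting.
P(O2) remaining = 286 − (1/1) × 208 = 78.00 kPa
P(gaseous products) = (2)/1 × 208 = 416.0 kPa
P_total at 545 °C = 78.00 + 416.0 = 494.0 kPa
Scaling to 43.4 °C: P = 494.0 × 316.55/818.15 = 191.1 kPa

191 kPa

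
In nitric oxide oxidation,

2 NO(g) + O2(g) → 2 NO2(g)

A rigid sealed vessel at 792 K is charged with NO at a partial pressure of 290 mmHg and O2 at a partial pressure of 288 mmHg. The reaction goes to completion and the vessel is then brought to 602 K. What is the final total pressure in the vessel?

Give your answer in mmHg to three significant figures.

329 mmHg

With V and T fixed, P_i ∝ n_i, so the mole ratios apply directly to partial pressures at 792 K.
P(O2) required for 290 mmHg of NO = (1/2) × 290 = 145.0 mmHg; available 288 mmHg, so NO is limiting.
P(O2) remaining = 288 − (1/2) × 290 = 143.0 mmHg
P(gaseous products) = (2)/2 × 290 = 290.0 mmHg
P_total at 792 K = 143.0 + 290.0 = 433.0 mmHg
Scaling to 602 K: P = 433.0 × 602/792 = 329.1 mmHg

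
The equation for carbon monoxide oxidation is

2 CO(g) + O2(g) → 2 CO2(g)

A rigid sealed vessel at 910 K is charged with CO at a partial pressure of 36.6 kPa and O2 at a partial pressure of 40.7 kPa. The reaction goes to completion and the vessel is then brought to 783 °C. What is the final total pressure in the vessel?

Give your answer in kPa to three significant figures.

68.5 kPa

With V and T fixed, P_i ∝ n_i, so the mole ratios apply directly to partial pressures at 910 K.
P(O2) required for 36.6 kPa of CO = (1/2) × 36.6 = 18.30 kPa; available 40.7 kPa, so CO is limiting.
P(O2) remaining = 40.7 − (1/2) × 36.6 = 22.40 kPa
P(gaseous products) = (2)/2 × 36.6 = 36.60 kPa
P_total at 910 K = 22.40 + 36.60 = 59.00 kPa
Scaling to 783 °C: P = 59.00 × 1056.15/910 = 68.48 kPa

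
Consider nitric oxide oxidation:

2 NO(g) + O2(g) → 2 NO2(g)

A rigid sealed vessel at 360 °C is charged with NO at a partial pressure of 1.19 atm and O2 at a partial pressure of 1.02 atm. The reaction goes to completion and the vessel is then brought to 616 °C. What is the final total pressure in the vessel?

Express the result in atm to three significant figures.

At constant V, partial pressures at 360 °C are proportional to moles, so apply stoichiometry directly to pressures.
P(O2) required for 1.19 atm of NO = (1/2) × 1.19 = 0.5950 atm; available 1.02 atm, so NO is limiting.
P(O2) remaining = 1.02 − (1/2) × 1.19 = 0.4250 atm
P(gaseous products) = (2)/2 × 1.19 = 1.190 atm
P_total at 360 °C = 0.4250 + 1.190 = 1.615 atm
Scaling to 616 °C: P = 1.615 × 889.15/633.15 = 2.268 atm

2.27 atm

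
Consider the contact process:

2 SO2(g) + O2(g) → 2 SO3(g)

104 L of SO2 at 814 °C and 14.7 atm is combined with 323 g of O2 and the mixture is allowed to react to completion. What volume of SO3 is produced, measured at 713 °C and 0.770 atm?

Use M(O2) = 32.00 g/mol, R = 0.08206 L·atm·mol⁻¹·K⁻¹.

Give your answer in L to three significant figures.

n(SO2) = PV/RT = (14.7 × 104) / (0.08206 × 1087.15) = 17.14 mol
n(O2) = 323 / 32.00 = 10.09 mol
For 17.14 mol SO2, stoichiometry requires (1/2) × 17.14 = 8.570 mol O2; 10.09 mol is available, so SO2 is limiting.
n(SO3) = (2/2) × 17.14 = 17.14 mol
V(SO3) = nRT/P = 17.14 × 0.08206 × 986.15 / 0.770 = 1801 L

1800 L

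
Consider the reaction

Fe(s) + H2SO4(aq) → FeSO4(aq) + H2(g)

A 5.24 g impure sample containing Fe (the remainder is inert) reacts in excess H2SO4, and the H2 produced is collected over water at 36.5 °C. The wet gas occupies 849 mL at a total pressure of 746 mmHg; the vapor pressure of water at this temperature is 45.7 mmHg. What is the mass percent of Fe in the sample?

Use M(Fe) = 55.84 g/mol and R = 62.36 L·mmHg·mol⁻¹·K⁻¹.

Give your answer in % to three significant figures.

P(H2) = 746 − 45.7 = 700.3 mmHg
n(H2) = PV/RT = (700.3 × 0.8490) / (62.36 × 309.65) = 0.03079 mol
n(Fe) = (1/1) × 0.03079 = 0.03079 mol
m(Fe) = 0.03079 × 55.84 = 1.719 g
%Fe = 1.719 / 5.24 × 100 = 32.81%

32.8 %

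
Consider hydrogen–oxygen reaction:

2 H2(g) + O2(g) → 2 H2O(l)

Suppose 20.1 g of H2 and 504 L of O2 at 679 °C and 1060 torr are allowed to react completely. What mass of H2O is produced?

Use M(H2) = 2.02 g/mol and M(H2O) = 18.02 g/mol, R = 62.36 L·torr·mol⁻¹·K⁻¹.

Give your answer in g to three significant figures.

179 g

n(H2) = 20.1 / 2.02 = 9.950 mol
n(O2) = PV/RT = (1060 × 504) / (62.36 × 952.15) = 8.998 mol
For 9.950 mol H2, stoichiometry requires (1/2) × 9.950 = 4.975 mol O2; 8.998 mol is available, so H2 is limiting.
n(H2O) = (2/2) × 9.950 = 9.950 mol
m(H2O) = 9.950 × 18.02 = 179.3 g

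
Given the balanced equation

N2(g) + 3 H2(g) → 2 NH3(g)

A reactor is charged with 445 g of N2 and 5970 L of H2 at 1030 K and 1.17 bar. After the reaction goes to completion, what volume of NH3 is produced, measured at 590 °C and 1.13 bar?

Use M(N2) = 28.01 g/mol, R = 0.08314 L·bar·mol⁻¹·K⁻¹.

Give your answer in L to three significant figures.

2020 L

n(N2) = 445 / 28.01 = 15.89 mol
n(H2) = PV/RT = (1.17 × 5970) / (0.08314 × 1030) = 81.57 mol
For 15.89 mol N2, stoichiometry requires (3/1) × 15.89 = 47.67 mol H2; 81.57 mol is available, so N2 is limiting.
n(NH3) = (2/1) × 15.89 = 31.78 mol
V(NH3) = nRT/P = 31.78 × 0.08314 × 863.15 / 1.13 = 2018 L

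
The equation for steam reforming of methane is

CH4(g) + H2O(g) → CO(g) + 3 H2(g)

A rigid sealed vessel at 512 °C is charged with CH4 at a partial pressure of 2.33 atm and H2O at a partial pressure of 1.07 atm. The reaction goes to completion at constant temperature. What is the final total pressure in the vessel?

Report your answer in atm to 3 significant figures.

5.54 atm

With V and T fixed, P_i ∝ n_i, so the mole ratios apply directly to partial pressures at 512 °C.
P(H2O) required for 2.33 atm of CH4 = (1/1) × 2.33 = 2.330 atm; available 1.07 atm, so H2O is limiting.
P(CH4) remaining = 2.33 − (1/1) × 1.07 = 1.260 atm
P(gaseous products) = (1+3)/1 × 1.07 = 4.280 atm
P_total at 512 °C = 1.260 + 4.280 = 5.540 atm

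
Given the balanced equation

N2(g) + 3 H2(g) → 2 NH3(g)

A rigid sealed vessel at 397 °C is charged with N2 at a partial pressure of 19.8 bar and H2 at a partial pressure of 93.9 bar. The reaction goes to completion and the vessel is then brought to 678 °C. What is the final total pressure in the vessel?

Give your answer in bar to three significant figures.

105 bar

Because the vessel is rigid and T is held at 397 °C, work the stoichiometry in partial pressures (P_i = n_iRT/V).
P(H2) required for 19.8 bar of N2 = (3/1) × 19.8 = 59.40 bar; available 93.9 bar, so N2 is limiting.
P(H2) remaining = 93.9 − (3/1) × 19.8 = 34.50 bar
P(gaseous products) = (2)/1 × 19.8 = 39.60 bar
P_total at 397 °C = 34.50 + 39.60 = 74.10 bar
Scaling to 678 °C: P = 74.10 × 951.15/670.15 = 105.2 bar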